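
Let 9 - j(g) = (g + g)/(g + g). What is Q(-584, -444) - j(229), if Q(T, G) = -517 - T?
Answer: 59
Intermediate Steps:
j(g) = 8 (j(g) = 9 - (g + g)/(g + g) = 9 - 2*g/(2*g) = 9 - 2*g*1/(2*g) = 9 - 1*1 = 9 - 1 = 8)
Q(-584, -444) - j(229) = (-517 - 1*(-584)) - 1*8 = (-517 + 584) - 8 = 67 - 8 = 59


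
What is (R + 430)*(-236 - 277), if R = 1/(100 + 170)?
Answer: -2205919/10 ≈ -2.2059e+5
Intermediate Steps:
R = 1/270 ≈ 0.0037037
(R + 430)*(-236 - 277) = (1/270 + 430)*(-236 - 277) = (116101/270)*(-513) = -2205919/10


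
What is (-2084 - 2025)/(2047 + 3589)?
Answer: -4109/5636 ≈ -0.72906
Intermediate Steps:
(-2084 - 2025)/(2047 + 3589) = -4109/5636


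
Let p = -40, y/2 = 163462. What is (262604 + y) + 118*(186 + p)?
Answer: 606756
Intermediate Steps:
y = 326924 (y = 2*163462 = 326924)
(262604 + y) + 118*(186 + p) = (262604 + 326924) + 118*(186 - 40) = 589528 + 118*146 = 589528 + 17228 = 606756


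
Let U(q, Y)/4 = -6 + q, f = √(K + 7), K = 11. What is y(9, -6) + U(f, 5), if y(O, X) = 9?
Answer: -15 + 12*√2 ≈ 1.9706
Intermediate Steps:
f = 3*√2 (f = √(11 + 7) = √18 = 3*√2 ≈ 4.2426)
U(q, Y) = -24 + 4*q (U(q, Y) = 4*(-6 + q) = -24 + 4*q)
y(9, -6) + U(f, 5) = 9 + (-24 + 4*(3*√2)) = 9 + (-24 + 12*√2) = -15 + 12*√2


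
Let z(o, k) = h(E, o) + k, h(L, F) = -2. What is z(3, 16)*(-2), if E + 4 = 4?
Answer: -28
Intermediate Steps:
E = 0 (E = -4 + 4 = 0)
z(o, k) = -2 + k
z(3, 16)*(-2) = (-2 + 16)*(-2) = 14*(-2) = -28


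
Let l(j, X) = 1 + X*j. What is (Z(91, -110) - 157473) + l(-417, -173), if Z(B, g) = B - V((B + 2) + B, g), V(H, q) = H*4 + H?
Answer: -86160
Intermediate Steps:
V(H, q) = 5*H (V(H, q) = 4*H + H = 5*H)
Z(B, g) = -10 - 9*B (Z(B, g) = B - 5*((B + 2) + B) = B - 5*((2 + B) + B) = B - 5*(2 + 2*B) = B - (10 + 10*B) = B + (-10 - 10*B) = -10 - 9*B)
(Z(91, -110) - 157473) + l(-417, -173) = ((-10 - 9*91) - 157473) + (1 - 173*(-417)) = ((-10 - 819) - 157473) + (1 + 72141) = (-829 - 157473) + 72142 = -158302 + 72142 = -86160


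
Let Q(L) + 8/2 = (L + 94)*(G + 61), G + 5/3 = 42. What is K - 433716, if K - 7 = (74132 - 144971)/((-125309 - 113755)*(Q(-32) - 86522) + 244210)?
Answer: -924452490029321/2131504050 ≈ -4.3371e+5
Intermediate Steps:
G = 121/3 (G = -5/3 + 42 = 121/3 ≈ 40.333)
Q(L) = 28564/3 + 304*L/3 (Q(L) = -4 + (L + 94)*(121/3 + 61) = -4 + (94 + L)*(304/3) = -4 + (28576/3 + 304*L/3) = 28564/3 + 304*L/3)
K = 14920520479/2131504050 (K = 7 + (74132 - 144971)/((-125309 - 113755)*((28564/3 + (304/3)*(-32)) - 86522) + 244210) = 7 - 70839/(-239064*((28564/3 - 9728/3) - 86522) + 244210) = 7 - 70839/(-239064*(18836/3 - 86522) + 244210) = 7 - 70839/(-239064*(-240730/3) + 244210) = 7 - 70839/(19183292240 + 244210) = 7 - 70839/19183536450 = 7 - 70839*1/19183536450 = 7 - 7871/2131504050 = 14920520479/2131504050 ≈ 7.0000)
K - 433716 = 14920520479/2131504050 - 433716 = -924452490029321/2131504050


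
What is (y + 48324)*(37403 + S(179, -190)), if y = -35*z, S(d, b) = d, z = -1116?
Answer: 3284065488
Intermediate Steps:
y = 39060 (y = -35*(-1116) = 39060)
(y + 48324)*(37403 + S(179, -190)) = (39060 + 48324)*(37403 + 179) = 87384*37582 = 3284065488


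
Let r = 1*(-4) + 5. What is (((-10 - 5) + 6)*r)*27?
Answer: -243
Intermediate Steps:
r = 1 (r = -4 + 5 = 1)
(((-10 - 5) + 6)*r)*27 = (((-10 - 5) + 6)*1)*27 = ((-15 + 6)*1)*27 = -9*1*27 = -9*27 = -243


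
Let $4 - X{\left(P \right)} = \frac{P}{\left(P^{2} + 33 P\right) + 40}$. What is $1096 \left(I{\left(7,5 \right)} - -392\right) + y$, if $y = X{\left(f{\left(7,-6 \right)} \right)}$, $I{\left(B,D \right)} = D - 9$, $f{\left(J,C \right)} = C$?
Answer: $\frac{25940369}{61} \approx 4.2525 \cdot 10^{5}$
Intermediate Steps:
$I{\left(B,D \right)} = -9 + D$ ($I{\left(B,D \right)} = D - 9 = -9 + D$)
$X{\left(P \right)} = 4 - \frac{P}{40 + P^{2} + 33 P}$ ($X{\left(P \right)} = 4 - \frac{P}{\left(P^{2} + 33 P\right) + 40} = 4 - \frac{P}{40 + P^{2} + 33 P}$)
$y = \frac{241}{61}$ ($y = \frac{160 + 4 \left(-6\right)^{2} + 131 \left(-6\right)}{40 + \left(-6\right)^{2} + 33 \left(-6\right)} = \frac{160 + 4 \cdot 36 - 786}{40 + 36 - 198} = \frac{160 + 144 - 786}{-122} = \left(- \frac{1}{122}\right) \left(-482\right) = \frac{241}{61} \approx 3.9508$)
$1096 \left(I{\left(7,5 \right)} - -392\right) + y = 1096 \left(\left(-9 + 5\right) - -392\right) + \frac{241}{61} = 1096 \left(-4 + 392\right) + \frac{241}{61} = 1096 \cdot 388 + \frac{241}{61} = 425248 + \frac{241}{61} = \frac{25940369}{61}$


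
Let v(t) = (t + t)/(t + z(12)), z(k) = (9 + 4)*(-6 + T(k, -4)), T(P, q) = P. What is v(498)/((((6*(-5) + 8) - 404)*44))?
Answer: -83/899712 ≈ -9.2252e-5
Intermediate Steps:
z(k) = -78 + 13*k (z(k) = (9 + 4)*(-6 + k) = 13*(-6 + k) = -78 + 13*k)
v(t) = 2*t/(78 + t) (v(t) = (t + t)/(t + (-78 + 13*12)) = (2*t)/(t + (-78 + 156)) = (2*t)/(t + 78) = (2*t)/(78 + t) = 2*t/(78 + t))
v(498)/((((6*(-5) + 8) - 404)*44)) = (2*498/(78 + 498))/((((6*(-5) + 8) - 404)*44)) = (2*498/576)/((((-30 + 8) - 404)*44)) = (2*498*(1/576))/(((-22 - 404)*44)) = 83/(48*((-426*44))) = (83/48)/(-18744) = (83/48)*(-1/18744) = -83/899712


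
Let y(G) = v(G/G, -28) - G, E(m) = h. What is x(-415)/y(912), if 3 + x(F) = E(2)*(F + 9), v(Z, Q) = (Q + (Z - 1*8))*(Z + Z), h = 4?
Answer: 1627/982 ≈ 1.6568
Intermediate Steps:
E(m) = 4
v(Z, Q) = 2*Z*(-8 + Q + Z) (v(Z, Q) = (Q + (Z - 8))*(2*Z) = (Q + (-8 + Z))*(2*Z) = (-8 + Q + Z)*(2*Z) = 2*Z*(-8 + Q + Z))
y(G) = -70 - G (y(G) = 2*(G/G)*(-8 - 28 + G/G) - G = 2*1*(-8 - 28 + 1) - G = 2*1*(-35) - G = -70 - G)
x(F) = 33 + 4*F (x(F) = -3 + 4*(F + 9) = -3 + 4*(9 + F) = -3 + (36 + 4*F) = 33 + 4*F)
x(-415)/y(912) = (33 + 4*(-415))/(-70 - 1*912) = (33 - 1660)/(-70 - 912) = -1627/(-982) = -1627*(-1/982) = 1627/982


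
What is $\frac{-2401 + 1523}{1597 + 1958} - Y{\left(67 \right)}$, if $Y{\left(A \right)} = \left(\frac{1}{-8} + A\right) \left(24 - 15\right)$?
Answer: $- \frac{17124349}{28440} \approx -602.12$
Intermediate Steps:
$Y{\left(A \right)} = - \frac{9}{8} + 9 A$ ($Y{\left(A \right)} = \left(- \frac{1}{8} + A\right) 9 = - \frac{9}{8} + 9 A$)
$\frac{-2401 + 1523}{1597 + 1958} - Y{\left(67 \right)} = \frac{-2401 + 1523}{1597 + 1958} - \left(- \frac{9}{8} + 9 \cdot 67\right) = - \frac{878}{3555} - \left(- \frac{9}{8} + 603\right) = \left(-878\right) \frac{1}{3555} - \frac{4815}{8} = - \frac{878}{3555} - \frac{4815}{8} = - \frac{17124349}{28440}$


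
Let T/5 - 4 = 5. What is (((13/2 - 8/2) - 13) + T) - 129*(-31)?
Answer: 8067/2 ≈ 4033.5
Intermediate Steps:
T = 45 (T = 20 + 5*5 = 20 + 25 = 45)
(((13/2 - 8/2) - 13) + T) - 129*(-31) = (((13/2 - 8/2) - 13) + 45) - 129*(-31) = (((13*(½) - 8*½) - 13) + 45) + 3999 = (((13/2 - 4) - 13) + 45) + 3999 = ((5/2 - 13) + 45) + 3999 = (-21/2 + 45) + 3999 = 69/2 + 3999 = 8067/2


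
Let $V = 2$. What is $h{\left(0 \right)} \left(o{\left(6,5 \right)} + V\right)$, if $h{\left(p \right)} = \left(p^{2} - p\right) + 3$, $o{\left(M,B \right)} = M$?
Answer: $24$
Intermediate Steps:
$h{\left(p \right)} = 3 + p^{2} - p$
$h{\left(0 \right)} \left(o{\left(6,5 \right)} + V\right) = \left(3 + 0^{2} - 0\right) \left(6 + 2\right) = \left(3 + 0 + 0\right) 8 = 3 \cdot 8 = 24$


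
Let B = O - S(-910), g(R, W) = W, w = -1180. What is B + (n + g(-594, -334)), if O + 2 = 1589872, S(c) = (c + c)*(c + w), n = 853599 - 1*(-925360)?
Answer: -435305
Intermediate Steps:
n = 1778959 (n = 853599 + 925360 = 1778959)
S(c) = 2*c*(-1180 + c) (S(c) = (c + c)*(c - 1180) = (2*c)*(-1180 + c) = 2*c*(-1180 + c))
O = 1589870 (O = -2 + 1589872 = 1589870)
B = -2213930 (B = 1589870 - 2*(-910)*(-1180 - 910) = 1589870 - 2*(-910)*(-2090) = 1589870 - 1*3803800 = 1589870 - 3803800 = -2213930)
B + (n + g(-594, -334)) = -2213930 + (1778959 - 334) = -2213930 + 1778625 = -435305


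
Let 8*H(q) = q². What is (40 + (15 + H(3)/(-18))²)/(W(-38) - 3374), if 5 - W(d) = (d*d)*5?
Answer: -67361/2710784 ≈ -0.024849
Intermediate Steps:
H(q) = q²/8
W(d) = 5 - 5*d² (W(d) = 5 - d*d*5 = 5 - d²*5 = 5 - 5*d²)
(40 + (15 + H(3)/(-18))²)/(W(-38) - 3374) = (40 + (15 + ((⅛)*3²)/(-18))²)/((5 - 5*(-38)²) - 3374) = (40 + (15 + ((⅛)*9)*(-1/18))²)/((5 - 5*1444) - 3374) = (40 + (15 + (9/8)*(-1/18))²)/((5 - 7220) - 3374) = (40 + (15 - 1/16)²)/(-7215 - 3374) = (40 + (239/16)²)/(-10589) = (40 + 57121/256)*(-1/10589) = (67361/256)*(-1/10589) = -67361/2710784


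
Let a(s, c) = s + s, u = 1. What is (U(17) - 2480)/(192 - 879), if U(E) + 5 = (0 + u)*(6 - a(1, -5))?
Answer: 827/229 ≈ 3.6114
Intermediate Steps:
a(s, c) = 2*s
U(E) = -1 (U(E) = -5 + (0 + 1)*(6 - 2) = -5 + 1*(6 - 1*2) = -5 + 1*(6 - 2) = -5 + 1*4 = -5 + 4 = -1)
(U(17) - 2480)/(192 - 879) = (-1 - 2480)/(192 - 879) = -2481/(-687) = -2481*(-1/687) = 827/229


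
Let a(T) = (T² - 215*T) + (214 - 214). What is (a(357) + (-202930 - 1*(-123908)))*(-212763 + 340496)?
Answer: -3618420424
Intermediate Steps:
a(T) = T² - 215*T (a(T) = (T² - 215*T) + 0 = T² - 215*T)
(a(357) + (-202930 - 1*(-123908)))*(-212763 + 340496) = (357*(-215 + 357) + (-202930 - 1*(-123908)))*(-212763 + 340496) = (357*142 + (-202930 + 123908))*127733 = (50694 - 79022)*127733 = -28328*127733 = -3618420424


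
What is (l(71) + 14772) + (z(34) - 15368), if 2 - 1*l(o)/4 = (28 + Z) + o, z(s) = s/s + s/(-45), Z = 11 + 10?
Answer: -48049/45 ≈ -1067.8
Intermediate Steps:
Z = 21
z(s) = 1 - s/45 (z(s) = 1 + s*(-1/45) = 1 - s/45)
l(o) = -188 - 4*o (l(o) = 8 - 4*((28 + 21) + o) = 8 - 4*(49 + o) = 8 + (-196 - 4*o) = -188 - 4*o)
(l(71) + 14772) + (z(34) - 15368) = ((-188 - 4*71) + 14772) + ((1 - 1/45*34) - 15368) = ((-188 - 284) + 14772) + ((1 - 34/45) - 15368) = (-472 + 14772) + (11/45 - 15368) = 14300 - 691549/45 = -48049/45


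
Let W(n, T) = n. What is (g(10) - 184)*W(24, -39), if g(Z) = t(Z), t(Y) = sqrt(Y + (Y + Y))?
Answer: -4416 + 24*sqrt(30) ≈ -4284.5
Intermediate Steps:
t(Y) = sqrt(3)*sqrt(Y) (t(Y) = sqrt(Y + 2*Y) = sqrt(3*Y) = sqrt(3)*sqrt(Y))
g(Z) = sqrt(3)*sqrt(Z)
(g(10) - 184)*W(24, -39) = (sqrt(3)*sqrt(10) - 184)*24 = (sqrt(30) - 184)*24 = (-184 + sqrt(30))*24 = -4416 + 24*sqrt(30)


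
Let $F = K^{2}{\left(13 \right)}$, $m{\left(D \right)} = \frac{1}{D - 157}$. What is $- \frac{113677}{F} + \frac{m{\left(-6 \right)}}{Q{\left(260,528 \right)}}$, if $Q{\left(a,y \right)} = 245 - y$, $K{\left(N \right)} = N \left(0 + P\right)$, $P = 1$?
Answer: $- \frac{5243806164}{7795801} \approx -672.64$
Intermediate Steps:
$m{\left(D \right)} = \frac{1}{-157 + D}$
$K{\left(N \right)} = N$ ($K{\left(N \right)} = N \left(0 + 1\right) = N 1 = N$)
$F = 169$ ($F = 13^{2} = 169$)
$- \frac{113677}{F} + \frac{m{\left(-6 \right)}}{Q{\left(260,528 \right)}} = - \frac{113677}{169} + \frac{1}{\left(-157 - 6\right) \left(245 - 528\right)} = \left(-113677\right) \frac{1}{169} + \frac{1}{\left(-163\right) \left(245 - 528\right)} = - \frac{113677}{169} - \frac{1}{163 \left(-283\right)} = - \frac{113677}{169} - - \frac{1}{46129} = - \frac{113677}{169} + \frac{1}{46129} = - \frac{5243806164}{7795801}$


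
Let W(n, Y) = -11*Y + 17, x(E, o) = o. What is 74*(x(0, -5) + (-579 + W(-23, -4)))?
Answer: -38702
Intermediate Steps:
W(n, Y) = 17 - 11*Y
74*(x(0, -5) + (-579 + W(-23, -4))) = 74*(-5 + (-579 + (17 - 11*(-4)))) = 74*(-5 + (-579 + (17 + 44))) = 74*(-5 + (-579 + 61)) = 74*(-5 - 518) = 74*(-523) = -38702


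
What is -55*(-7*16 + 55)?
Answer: 3135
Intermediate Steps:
-55*(-7*16 + 55) = -55*(-112 + 55) = -55*(-57) = 3135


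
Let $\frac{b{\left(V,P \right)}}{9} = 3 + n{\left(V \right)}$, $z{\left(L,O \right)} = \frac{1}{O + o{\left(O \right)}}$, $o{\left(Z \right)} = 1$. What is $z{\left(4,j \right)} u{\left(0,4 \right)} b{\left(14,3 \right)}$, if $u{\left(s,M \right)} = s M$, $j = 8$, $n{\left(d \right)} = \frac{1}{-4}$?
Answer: $0$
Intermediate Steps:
$n{\left(d \right)} = - \frac{1}{4}$
$z{\left(L,O \right)} = \frac{1}{1 + O}$ ($z{\left(L,O \right)} = \frac{1}{O + 1} = \frac{1}{1 + O}$)
$u{\left(s,M \right)} = M s$
$b{\left(V,P \right)} = \frac{99}{4}$ ($b{\left(V,P \right)} = 9 \left(3 - \frac{1}{4}\right) = 9 \cdot \frac{11}{4} = \frac{99}{4}$)
$z{\left(4,j \right)} u{\left(0,4 \right)} b{\left(14,3 \right)} = \frac{4 \cdot 0}{1 + 8} \cdot \frac{99}{4} = \frac{1}{9} \cdot 0 \cdot \frac{99}{4} = 0 \cdot \frac{99}{4} = 0$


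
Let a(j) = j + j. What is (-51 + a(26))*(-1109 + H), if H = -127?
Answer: -1236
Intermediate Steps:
a(j) = 2*j
(-51 + a(26))*(-1109 + H) = (-51 + 2*26)*(-1109 - 127) = (-51 + 52)*(-1236) = 1*(-1236) = -1236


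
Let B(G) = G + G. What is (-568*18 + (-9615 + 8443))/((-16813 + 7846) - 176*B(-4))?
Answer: 11396/7559 ≈ 1.5076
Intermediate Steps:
B(G) = 2*G
(-568*18 + (-9615 + 8443))/((-16813 + 7846) - 176*B(-4)) = (-568*18 + (-9615 + 8443))/((-16813 + 7846) - 352*(-4)) = (-10224 - 1172)/(-8967 - 176*(-8)) = -11396/(-8967 + 1408) = -11396/(-7559) = -11396*(-1/7559) = 11396/7559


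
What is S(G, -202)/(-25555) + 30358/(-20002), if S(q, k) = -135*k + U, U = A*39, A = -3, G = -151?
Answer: -659456498/255575555 ≈ -2.5803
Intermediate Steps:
U = -117 (U = -3*39 = -117)
S(q, k) = -117 - 135*k (S(q, k) = -135*k - 117 = -117 - 135*k)
S(G, -202)/(-25555) + 30358/(-20002) = (-117 - 135*(-202))/(-25555) + 30358/(-20002) = (-117 + 27270)*(-1/25555) + 30358*(-1/20002) = 27153*(-1/25555) - 15179/10001 = -27153/25555 - 15179/10001 = -659456498/255575555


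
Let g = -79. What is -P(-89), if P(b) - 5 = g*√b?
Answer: -5 + 79*I*√89 ≈ -5.0 + 745.28*I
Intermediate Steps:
P(b) = 5 - 79*√b
-P(-89) = -(5 - 79*I*√89) = -5 + 79*I*√89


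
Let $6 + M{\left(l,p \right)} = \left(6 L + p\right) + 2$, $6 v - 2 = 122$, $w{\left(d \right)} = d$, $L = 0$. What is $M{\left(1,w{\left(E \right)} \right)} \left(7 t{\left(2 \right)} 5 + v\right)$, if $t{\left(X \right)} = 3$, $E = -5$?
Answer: $-1131$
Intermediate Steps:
$v = \frac{62}{3}$ ($v = \frac{1}{3} + \frac{1}{6} \cdot 122 = \frac{1}{3} + \frac{61}{3} = \frac{62}{3} \approx 20.667$)
$M{\left(l,p \right)} = -4 + p$ ($M{\left(l,p \right)} = -6 + \left(\left(6 \cdot 0 + p\right) + 2\right) = -6 + \left(\left(0 + p\right) + 2\right) = -6 + \left(p + 2\right) = -6 + \left(2 + p\right) = -4 + p$)
$M{\left(1,w{\left(E \right)} \right)} \left(7 t{\left(2 \right)} 5 + v\right) = \left(-4 - 5\right) \left(7 \cdot 3 \cdot 5 + \frac{62}{3}\right) = - 9 \left(21 \cdot 5 + \frac{62}{3}\right) = - 9 \left(105 + \frac{62}{3}\right) = \left(-9\right) \frac{377}{3} = -1131$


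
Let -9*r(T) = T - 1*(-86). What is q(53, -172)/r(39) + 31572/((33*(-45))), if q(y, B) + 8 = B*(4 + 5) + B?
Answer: 425516/4125 ≈ 103.16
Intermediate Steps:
q(y, B) = -8 + 10*B (q(y, B) = -8 + (B*(4 + 5) + B) = -8 + (B*9 + B) = -8 + (9*B + B) = -8 + 10*B)
r(T) = -86/9 - T/9 (r(T) = -(T - 1*(-86))/9 = -(T + 86)/9 = -(86 + T)/9 = -86/9 - T/9)
q(53, -172)/r(39) + 31572/((33*(-45))) = (-8 + 10*(-172))/(-86/9 - ⅑*39) + 31572/((33*(-45))) = (-8 - 1720)/(-86/9 - 13/3) + 31572/(-1485) = -1728/(-125/9) + 31572*(-1/1485) = -1728*(-9/125) - 3508/165 = 15552/125 - 3508/165 = 425516/4125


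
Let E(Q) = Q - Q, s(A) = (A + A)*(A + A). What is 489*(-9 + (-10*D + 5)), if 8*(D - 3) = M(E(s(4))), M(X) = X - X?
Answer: -16626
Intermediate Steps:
s(A) = 4*A² (s(A) = (2*A)*(2*A) = 4*A²)
E(Q) = 0
M(X) = 0
D = 3 (D = 3 + (⅛)*0 = 3 + 0 = 3)
489*(-9 + (-10*D + 5)) = 489*(-9 + (-10*3 + 5)) = 489*(-9 + (-30 + 5)) = 489*(-9 - 25) = 489*(-34) = -16626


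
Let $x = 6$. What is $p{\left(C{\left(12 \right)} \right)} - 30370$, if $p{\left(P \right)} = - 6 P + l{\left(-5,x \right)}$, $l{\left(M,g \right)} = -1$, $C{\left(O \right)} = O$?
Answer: $-30443$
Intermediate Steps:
$p{\left(P \right)} = -1 - 6 P$ ($p{\left(P \right)} = - 6 P - 1 = -1 - 6 P$)
$p{\left(C{\left(12 \right)} \right)} - 30370 = \left(-1 - 72\right) - 30370 = -73 - 30370 = -30443$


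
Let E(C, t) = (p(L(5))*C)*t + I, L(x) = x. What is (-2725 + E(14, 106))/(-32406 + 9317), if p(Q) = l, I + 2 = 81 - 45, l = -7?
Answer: 1189/2099 ≈ 0.56646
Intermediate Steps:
I = 34 (I = -2 + (81 - 45) = -2 + 36 = 34)
p(Q) = -7
E(C, t) = 34 - 7*C*t (E(C, t) = (-7*C)*t + 34 = -7*C*t + 34 = 34 - 7*C*t)
(-2725 + E(14, 106))/(-32406 + 9317) = (-2725 + (34 - 7*14*106))/(-32406 + 9317) = (-2725 + (34 - 10388))/(-23089) = (-2725 - 10354)*(-1/23089) = -13079*(-1/23089) = 1189/2099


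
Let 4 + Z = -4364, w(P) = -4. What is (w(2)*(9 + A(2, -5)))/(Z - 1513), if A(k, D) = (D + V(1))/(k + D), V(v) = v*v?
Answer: 124/17643 ≈ 0.0070283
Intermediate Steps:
Z = -4368 (Z = -4 - 4364 = -4368)
V(v) = v**2
A(k, D) = (1 + D)/(D + k) (A(k, D) = (D + 1**2)/(k + D) = (D + 1)/(D + k) = (1 + D)/(D + k))
(w(2)*(9 + A(2, -5)))/(Z - 1513) = (-4*(9 + (1 - 5)/(-5 + 2)))/(-4368 - 1513) = (-4*(9 - 4/(-3)))/(-5881) = -(-4)*(9 - 1/3*(-4))/5881 = -(-4)*(9 + 4/3)/5881 = -(-4)*31/(5881*3) = -1/5881*(-124/3) = 124/17643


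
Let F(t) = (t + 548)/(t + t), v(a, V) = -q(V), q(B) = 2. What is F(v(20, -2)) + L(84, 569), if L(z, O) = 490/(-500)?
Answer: -3437/25 ≈ -137.48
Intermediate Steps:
L(z, O) = -49/50 (L(z, O) = 490*(-1/500) = -49/50)
v(a, V) = -2 (v(a, V) = -1*2 = -2)
F(t) = (548 + t)/(2*t) (F(t) = (548 + t)/((2*t)) = (548 + t)*(1/(2*t)) = (548 + t)/(2*t))
F(v(20, -2)) + L(84, 569) = (½)*(548 - 2)/(-2) - 49/50 = (½)*(-½)*546 - 49/50 = -273/2 - 49/50 = -3437/25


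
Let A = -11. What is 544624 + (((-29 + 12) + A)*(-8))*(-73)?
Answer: 528272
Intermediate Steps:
544624 + (((-29 + 12) + A)*(-8))*(-73) = 544624 + (((-29 + 12) - 11)*(-8))*(-73) = 544624 + ((-17 - 11)*(-8))*(-73) = 544624 - 28*(-8)*(-73) = 544624 + 224*(-73) = 544624 - 16352 = 528272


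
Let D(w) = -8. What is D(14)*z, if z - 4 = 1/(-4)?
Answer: -30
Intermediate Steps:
z = 15/4 (z = 4 + 1/(-4) = 4 - ¼ = 15/4 ≈ 3.7500)
D(14)*z = -8*15/4 = -30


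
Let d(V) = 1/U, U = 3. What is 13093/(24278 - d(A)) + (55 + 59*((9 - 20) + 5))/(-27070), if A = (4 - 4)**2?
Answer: 1085059597/1971589310 ≈ 0.55035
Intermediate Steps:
A = 0 (A = 0**2 = 0)
d(V) = 1/3
13093/(24278 - d(A)) + (55 + 59*((9 - 20) + 5))/(-27070) = 13093/(24278 - 1*1/3) + (55 + 59*((9 - 20) + 5))/(-27070) = 13093/(24278 - 1/3) + (55 + 59*(-11 + 5))*(-1/27070) = 13093/(72833/3) + (55 + 59*(-6))*(-1/27070) = 13093*(3/72833) + (55 - 354)*(-1/27070) = 39279/72833 - 299*(-1/27070) = 39279/72833 + 299/27070 = 1085059597/1971589310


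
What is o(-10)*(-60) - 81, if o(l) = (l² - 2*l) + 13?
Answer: -8061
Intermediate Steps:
o(l) = 13 + l² - 2*l
o(-10)*(-60) - 81 = (13 + (-10)² - 2*(-10))*(-60) - 81 = (13 + 100 + 20)*(-60) - 81 = 133*(-60) - 81 = -7980 - 81 = -8061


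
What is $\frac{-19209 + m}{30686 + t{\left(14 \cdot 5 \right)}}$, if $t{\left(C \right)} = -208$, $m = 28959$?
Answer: $\frac{4875}{15239} \approx 0.3199$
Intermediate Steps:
$\frac{-19209 + m}{30686 + t{\left(14 \cdot 5 \right)}} = \frac{-19209 + 28959}{30686 - 208} = \frac{9750}{30478} = 9750 \cdot \frac{1}{30478} = \frac{4875}{15239}$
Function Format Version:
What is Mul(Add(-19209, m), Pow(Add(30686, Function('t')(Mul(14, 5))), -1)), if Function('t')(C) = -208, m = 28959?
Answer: Rational(4875, 15239) ≈ 0.31990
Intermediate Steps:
Mul(Add(-19209, m), Pow(Add(30686, Function('t')(Mul(14, 5))), -1)) = Mul(Add(-19209, 28959), Pow(Add(30686, -208), -1)) = Mul(9750, Pow(30478, -1)) = Mul(9750, Rational(1, 30478)) = Rational(4875, 15239)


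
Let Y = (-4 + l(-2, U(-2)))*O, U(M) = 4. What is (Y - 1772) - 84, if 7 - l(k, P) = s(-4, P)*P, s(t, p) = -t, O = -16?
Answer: -1648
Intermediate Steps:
l(k, P) = 7 - 4*P (l(k, P) = 7 - (-1*(-4))*P = 7 - 4*P)
Y = 208 (Y = (-4 + (7 - 4*4))*(-16) = (-4 + (7 - 16))*(-16) = (-4 - 9)*(-16) = -13*(-16) = 208)
(Y - 1772) - 84 = (208 - 1772) - 84 = -1564 - 84 = -1648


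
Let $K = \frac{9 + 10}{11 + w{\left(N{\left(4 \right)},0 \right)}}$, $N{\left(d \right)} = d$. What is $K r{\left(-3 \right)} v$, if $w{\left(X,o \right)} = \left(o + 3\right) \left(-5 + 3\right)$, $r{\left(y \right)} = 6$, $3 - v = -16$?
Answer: $\frac{2166}{5} \approx 433.2$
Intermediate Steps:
$v = 19$ ($v = 3 - -16 = 3 + 16 = 19$)
$w{\left(X,o \right)} = -6 - 2 o$ ($w{\left(X,o \right)} = \left(3 + o\right) \left(-2\right) = -6 - 2 o$)
$K = \frac{19}{5}$ ($K = \frac{9 + 10}{11 - 6} = \frac{19}{11 + \left(-6 + 0\right)} = \frac{19}{11 - 6} = \frac{19}{5} \approx 3.8$)
$K r{\left(-3 \right)} v = \frac{19}{5} \cdot 6 \cdot 19 = \frac{114}{5} \cdot 19 = \frac{2166}{5}$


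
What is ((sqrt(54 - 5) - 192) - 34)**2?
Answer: 47961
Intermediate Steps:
((sqrt(54 - 5) - 192) - 34)**2 = ((sqrt(49) - 192) - 34)**2 = ((7 - 192) - 34)**2 = (-185 - 34)**2 = (-219)**2 = 47961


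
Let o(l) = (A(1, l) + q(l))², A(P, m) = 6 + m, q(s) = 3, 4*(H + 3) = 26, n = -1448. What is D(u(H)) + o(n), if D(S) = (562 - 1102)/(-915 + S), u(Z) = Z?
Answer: 3774925463/1823 ≈ 2.0707e+6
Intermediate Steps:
H = 7/2 (H = -3 + (¼)*26 = -3 + 13/2 = 7/2 ≈ 3.5000)
o(l) = (9 + l)² (o(l) = ((6 + l) + 3)² = (9 + l)²)
D(S) = -540/(-915 + S)
D(u(H)) + o(n) = -540/(-915 + 7/2) + (9 - 1448)² = -540/(-1823/2) + (-1439)² = -540*(-2/1823) + 2070721 = 1080/1823 + 2070721 = 3774925463/1823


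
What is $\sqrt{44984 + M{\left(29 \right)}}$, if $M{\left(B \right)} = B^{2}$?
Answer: $5 \sqrt{1833} \approx 214.07$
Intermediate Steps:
$\sqrt{44984 + M{\left(29 \right)}} = \sqrt{44984 + 29^{2}} = \sqrt{44984 + 841} = \sqrt{45825} = 5 \sqrt{1833}$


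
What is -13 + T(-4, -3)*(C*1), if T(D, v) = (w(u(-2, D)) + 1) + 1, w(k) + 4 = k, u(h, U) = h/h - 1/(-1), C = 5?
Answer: -13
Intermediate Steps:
u(h, U) = 2 (u(h, U) = 1 - 1*(-1) = 1 + 1 = 2)
w(k) = -4 + k
T(D, v) = 0 (T(D, v) = ((-4 + 2) + 1) + 1 = (-2 + 1) + 1 = -1 + 1 = 0)
-13 + T(-4, -3)*(C*1) = -13 + 0*(5*1) = -13 + 0*5 = -13 + 0 = -13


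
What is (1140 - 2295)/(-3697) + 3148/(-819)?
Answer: -10692211/3027843 ≈ -3.5313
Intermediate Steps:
(1140 - 2295)/(-3697) + 3148/(-819) = -1155*(-1/3697) + 3148*(-1/819) = 1155/3697 - 3148/819 = -10692211/3027843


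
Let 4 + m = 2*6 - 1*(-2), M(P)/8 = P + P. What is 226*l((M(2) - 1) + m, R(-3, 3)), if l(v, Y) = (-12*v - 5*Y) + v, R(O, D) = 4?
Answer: -106446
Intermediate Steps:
M(P) = 16*P (M(P) = 8*(P + P) = 8*(2*P) = 16*P)
m = 10 (m = -4 + (2*6 - 1*(-2)) = -4 + (12 + 2) = -4 + 14 = 10)
l(v, Y) = -11*v - 5*Y
226*l((M(2) - 1) + m, R(-3, 3)) = 226*(-11*((16*2 - 1) + 10) - 5*4) = 226*(-11*((32 - 1) + 10) - 20) = 226*(-11*(31 + 10) - 20) = 226*(-11*41 - 20) = 226*(-451 - 20) = 226*(-471) = -106446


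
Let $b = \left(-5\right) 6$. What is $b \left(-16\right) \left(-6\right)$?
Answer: $-2880$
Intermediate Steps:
$b = -30$
$b \left(-16\right) \left(-6\right) = \left(-30\right) \left(-16\right) \left(-6\right) = 480 \left(-6\right) = -2880$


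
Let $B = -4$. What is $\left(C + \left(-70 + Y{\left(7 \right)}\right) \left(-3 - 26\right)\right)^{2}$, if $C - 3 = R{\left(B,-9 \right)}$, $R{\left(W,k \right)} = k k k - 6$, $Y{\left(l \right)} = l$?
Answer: $1199025$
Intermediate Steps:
$R{\left(W,k \right)} = -6 + k^{3}$ ($R{\left(W,k \right)} = k^{2} k - 6 = k^{3} - 6 = -6 + k^{3}$)
$C = -732$ ($C = 3 + \left(-6 + \left(-9\right)^{3}\right) = 3 - 735 = -732$)
$\left(C + \left(-70 + Y{\left(7 \right)}\right) \left(-3 - 26\right)\right)^{2} = \left(-732 + \left(-70 + 7\right) \left(-3 - 26\right)\right)^{2} = \left(-732 - 63 \left(-3 - 26\right)\right)^{2} = \left(-732 - -1827\right)^{2} = \left(-732 + 1827\right)^{2} = 1095^{2} = 1199025$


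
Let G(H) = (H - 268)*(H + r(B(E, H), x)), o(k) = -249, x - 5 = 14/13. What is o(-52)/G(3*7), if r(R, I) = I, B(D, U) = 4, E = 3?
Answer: 249/6688 ≈ 0.037231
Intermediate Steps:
x = 79/13 (x = 5 + 14/13 = 79/13 ≈ 6.0769)
G(H) = (-268 + H)*(79/13 + H) (G(H) = (H - 268)*(H + 79/13) = (-268 + H)*(79/13 + H))
o(-52)/G(3*7) = -249/(-21172/13 + (3*7)² - 10215*7/13) = -249/(-21172/13 + 21² - 3405/13*21) = -249/(-21172/13 + 441 - 71505/13) = -249/(-6688) = -249*(-1/6688) = 249/6688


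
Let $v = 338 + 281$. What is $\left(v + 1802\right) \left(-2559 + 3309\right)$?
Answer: $1815750$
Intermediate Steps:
$v = 619$
$\left(v + 1802\right) \left(-2559 + 3309\right) = \left(619 + 1802\right) \left(-2559 + 3309\right) = 2421 \cdot 750 = 1815750$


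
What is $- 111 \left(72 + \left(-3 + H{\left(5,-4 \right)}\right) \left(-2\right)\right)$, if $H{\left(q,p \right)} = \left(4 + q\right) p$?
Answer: $-16650$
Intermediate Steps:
$H{\left(q,p \right)} = p \left(4 + q\right)$
$- 111 \left(72 + \left(-3 + H{\left(5,-4 \right)}\right) \left(-2\right)\right) = - 111 \left(72 + \left(-3 - 4 \left(4 + 5\right)\right) \left(-2\right)\right) = - 111 \left(72 + \left(-3 - 36\right) \left(-2\right)\right) = - 111 \left(72 - -78\right) = - 111 \left(72 + 78\right) = \left(-111\right) 150 = -16650$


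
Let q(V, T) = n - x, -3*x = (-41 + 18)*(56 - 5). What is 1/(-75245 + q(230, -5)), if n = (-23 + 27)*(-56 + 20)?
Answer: -1/75780 ≈ -1.3196e-5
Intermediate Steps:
x = 391 (x = -(-41 + 18)*(56 - 5)/3 = -(-23)*51/3 = -⅓*(-1173) = 391)
n = -144 (n = 4*(-36) = -144)
q(V, T) = -535 (q(V, T) = -144 - 1*391 = -144 - 391 = -535)
1/(-75245 + q(230, -5)) = 1/(-75245 - 535) = 1/(-75780) = -1/75780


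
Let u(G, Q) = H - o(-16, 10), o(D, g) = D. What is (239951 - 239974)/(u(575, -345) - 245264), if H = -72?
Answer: 23/245320 ≈ 9.3755e-5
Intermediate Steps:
u(G, Q) = -56 (u(G, Q) = -72 - 1*(-16) = -72 + 16 = -56)
(239951 - 239974)/(u(575, -345) - 245264) = (239951 - 239974)/(-56 - 245264) = -23/(-245320) = -23*(-1/245320) = 23/245320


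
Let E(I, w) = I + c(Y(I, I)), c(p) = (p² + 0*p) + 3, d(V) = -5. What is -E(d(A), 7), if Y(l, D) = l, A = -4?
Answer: -23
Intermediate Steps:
c(p) = 3 + p² (c(p) = (p² + 0) + 3 = p² + 3 = 3 + p²)
E(I, w) = 3 + I + I² (E(I, w) = I + (3 + I²) = 3 + I + I²)
-E(d(A), 7) = -(3 - 5 + (-5)²) = -(3 - 5 + 25) = -1*23 = -23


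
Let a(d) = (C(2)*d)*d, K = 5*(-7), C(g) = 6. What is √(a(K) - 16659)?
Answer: I*√9309 ≈ 96.483*I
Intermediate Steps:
K = -35
a(d) = 6*d² (a(d) = (6*d)*d = 6*d²)
√(a(K) - 16659) = √(6*(-35)² - 16659) = √(6*1225 - 16659) = √(7350 - 16659) = √(-9309) = I*√9309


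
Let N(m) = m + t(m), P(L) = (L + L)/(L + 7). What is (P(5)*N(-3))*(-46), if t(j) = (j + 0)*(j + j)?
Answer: -575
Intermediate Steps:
t(j) = 2*j² (t(j) = j*(2*j) = 2*j²)
P(L) = 2*L/(7 + L) (P(L) = (2*L)/(7 + L) = 2*L/(7 + L))
N(m) = m + 2*m²
(P(5)*N(-3))*(-46) = ((2*5/(7 + 5))*(-3*(1 + 2*(-3))))*(-46) = ((2*5/12)*(-3*(1 - 6)))*(-46) = ((2*5*(1/12))*(-3*(-5)))*(-46) = ((⅚)*15)*(-46) = (25/2)*(-46) = -575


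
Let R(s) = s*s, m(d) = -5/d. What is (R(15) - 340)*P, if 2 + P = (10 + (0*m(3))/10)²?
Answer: -11270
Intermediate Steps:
R(s) = s²
P = 98 (P = -2 + (10 + (0*(-5/3))/10)² = -2 + (10 + (0*(-5*⅓))*(⅒))² = -2 + (10 + (0*(-5/3))*(⅒))² = -2 + (10 + 0*(⅒))² = -2 + (10 + 0)² = -2 + 10² = -2 + 100 = 98)
(R(15) - 340)*P = (15² - 340)*98 = (225 - 340)*98 = -115*98 = -11270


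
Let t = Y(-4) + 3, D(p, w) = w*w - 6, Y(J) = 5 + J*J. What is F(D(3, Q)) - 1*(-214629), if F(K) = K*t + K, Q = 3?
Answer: 214704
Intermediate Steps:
Y(J) = 5 + J²
D(p, w) = -6 + w² (D(p, w) = w² - 6 = -6 + w²)
t = 24 (t = (5 + (-4)²) + 3 = (5 + 16) + 3 = 21 + 3 = 24)
F(K) = 25*K (F(K) = K*24 + K = 24*K + K = 25*K)
F(D(3, Q)) - 1*(-214629) = 25*(-6 + 3²) - 1*(-214629) = 25*(-6 + 9) + 214629 = 25*3 + 214629 = 75 + 214629 = 214704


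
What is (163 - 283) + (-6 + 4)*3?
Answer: -126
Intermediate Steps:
(163 - 283) + (-6 + 4)*3 = -120 - 2*3 = -120 - 6 = -126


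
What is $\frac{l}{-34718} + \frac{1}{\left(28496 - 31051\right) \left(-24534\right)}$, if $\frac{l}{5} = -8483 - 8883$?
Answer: $\frac{2721441940909}{1088137978830} \approx 2.501$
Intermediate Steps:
$l = -86830$ ($l = 5 \left(-8483 - 8883\right) = 5 \left(-17366\right) = -86830$)
$\frac{l}{-34718} + \frac{1}{\left(28496 - 31051\right) \left(-24534\right)} = - \frac{86830}{-34718} + \frac{1}{\left(28496 - 31051\right) \left(-24534\right)} = \left(-86830\right) \left(- \frac{1}{34718}\right) + \frac{1}{-2555} \left(- \frac{1}{24534}\right) = \frac{43415}{17359} - - \frac{1}{62684370} = \frac{43415}{17359} + \frac{1}{62684370} = \frac{2721441940909}{1088137978830}$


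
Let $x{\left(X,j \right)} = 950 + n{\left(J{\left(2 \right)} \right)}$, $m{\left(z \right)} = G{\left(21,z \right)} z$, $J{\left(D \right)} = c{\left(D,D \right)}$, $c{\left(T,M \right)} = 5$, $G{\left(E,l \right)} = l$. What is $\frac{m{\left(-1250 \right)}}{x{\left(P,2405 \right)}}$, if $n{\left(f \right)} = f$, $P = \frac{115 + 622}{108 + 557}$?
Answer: $\frac{312500}{191} \approx 1636.1$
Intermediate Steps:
$J{\left(D \right)} = 5$
$m{\left(z \right)} = z^{2}$ ($m{\left(z \right)} = z z = z^{2}$)
$P = \frac{737}{665} \approx 1.1083$
$x{\left(X,j \right)} = 955$ ($x{\left(X,j \right)} = 950 + 5 = 955$)
$\frac{m{\left(-1250 \right)}}{x{\left(P,2405 \right)}} = \frac{\left(-1250\right)^{2}}{955} = 1562500 \cdot \frac{1}{955} = \frac{312500}{191}$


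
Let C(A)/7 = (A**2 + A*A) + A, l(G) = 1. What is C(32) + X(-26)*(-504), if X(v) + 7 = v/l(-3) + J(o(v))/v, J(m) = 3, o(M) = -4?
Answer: 406252/13 ≈ 31250.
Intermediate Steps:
C(A) = 7*A + 14*A**2 (C(A) = 7*((A**2 + A*A) + A) = 7*((A**2 + A**2) + A) = 7*(2*A**2 + A) = 7*(A + 2*A**2) = 7*A + 14*A**2)
X(v) = -7 + v + 3/v (X(v) = -7 + (v/1 + 3/v) = -7 + (v*1 + 3/v) = -7 + (v + 3/v) = -7 + v + 3/v)
C(32) + X(-26)*(-504) = 7*32*(1 + 2*32) + (-7 - 26 + 3/(-26))*(-504) = 7*32*(1 + 64) + (-7 - 26 + 3*(-1/26))*(-504) = 7*32*65 + (-7 - 26 - 3/26)*(-504) = 14560 - 861/26*(-504) = 14560 + 216972/13 = 406252/13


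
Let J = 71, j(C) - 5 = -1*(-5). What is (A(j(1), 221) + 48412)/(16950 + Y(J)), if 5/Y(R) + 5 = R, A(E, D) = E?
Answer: 3195852/1118705 ≈ 2.8567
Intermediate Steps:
j(C) = 10 (j(C) = 5 - 1*(-5) = 5 + 5 = 10)
Y(R) = 5/(-5 + R)
(A(j(1), 221) + 48412)/(16950 + Y(J)) = (10 + 48412)/(16950 + 5/(-5 + 71)) = 48422/(16950 + 5/66) = 48422/(1118705/66) = 48422*(66/1118705) = 3195852/1118705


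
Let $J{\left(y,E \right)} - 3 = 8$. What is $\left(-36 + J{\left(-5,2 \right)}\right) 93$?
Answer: $-2325$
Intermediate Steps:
$J{\left(y,E \right)} = 11$ ($J{\left(y,E \right)} = 3 + 8 = 11$)
$\left(-36 + J{\left(-5,2 \right)}\right) 93 = \left(-36 + 11\right) 93 = \left(-25\right) 93 = -2325$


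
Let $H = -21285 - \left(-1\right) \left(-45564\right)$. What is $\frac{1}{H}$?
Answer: $- \frac{1}{66849} \approx -1.4959 \cdot 10^{-5}$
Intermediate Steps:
$H = -66849$ ($H = -21285 - 45564 = -66849$)
$\frac{1}{H} = \frac{1}{-66849} = - \frac{1}{66849}$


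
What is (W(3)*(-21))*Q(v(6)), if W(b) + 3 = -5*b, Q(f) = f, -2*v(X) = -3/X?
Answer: 189/2 ≈ 94.500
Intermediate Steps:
v(X) = 3/(2*X) (v(X) = -(-3)/(2*X) = 3/(2*X))
W(b) = -3 - 5*b
(W(3)*(-21))*Q(v(6)) = ((-3 - 5*3)*(-21))*((3/2)/6) = ((-3 - 15)*(-21))*((3/2)*(⅙)) = -18*(-21)*(¼) = 378*(¼) = 189/2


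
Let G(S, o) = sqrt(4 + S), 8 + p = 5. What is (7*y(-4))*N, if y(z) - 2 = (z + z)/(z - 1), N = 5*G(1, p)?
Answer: 126*sqrt(5) ≈ 281.74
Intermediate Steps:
p = -3 (p = -8 + 5 = -3)
N = 5*sqrt(5) (N = 5*sqrt(4 + 1) = 5*sqrt(5) ≈ 11.180)
y(z) = 2 + 2*z/(-1 + z) (y(z) = 2 + (z + z)/(z - 1) = 2 + (2*z)/(-1 + z) = 2 + 2*z/(-1 + z))
(7*y(-4))*N = (7*(2*(-1 + 2*(-4))/(-1 - 4)))*(5*sqrt(5)) = (7*(2*(-1 - 8)/(-5)))*(5*sqrt(5)) = (7*(2*(-1/5)*(-9)))*(5*sqrt(5)) = (7*(18/5))*(5*sqrt(5)) = 126*(5*sqrt(5))/5 = 126*sqrt(5)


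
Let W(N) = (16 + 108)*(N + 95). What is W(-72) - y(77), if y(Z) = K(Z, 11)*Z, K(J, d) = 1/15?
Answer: 42703/15 ≈ 2846.9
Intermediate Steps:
W(N) = 11780 + 124*N (W(N) = 124*(95 + N) = 11780 + 124*N)
K(J, d) = 1/15
y(Z) = Z/15
W(-72) - y(77) = (11780 + 124*(-72)) - 77/15 = (11780 - 8928) - 1*77/15 = 2852 - 77/15 = 42703/15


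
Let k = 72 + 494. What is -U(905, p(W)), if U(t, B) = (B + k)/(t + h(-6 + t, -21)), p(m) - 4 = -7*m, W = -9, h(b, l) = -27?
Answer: -633/878 ≈ -0.72096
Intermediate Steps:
k = 566
p(m) = 4 - 7*m
U(t, B) = (566 + B)/(-27 + t) (U(t, B) = (B + 566)/(t - 27) = (566 + B)/(-27 + t))
-U(905, p(W)) = -(566 + (4 - 7*(-9)))/(-27 + 905) = -(566 + (4 + 63))/878 = -(566 + 67)/878 = -633/878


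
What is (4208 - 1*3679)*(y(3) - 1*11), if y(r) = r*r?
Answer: -1058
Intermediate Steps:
y(r) = r**2
(4208 - 1*3679)*(y(3) - 1*11) = (4208 - 1*3679)*(3**2 - 1*11) = (4208 - 3679)*(9 - 11) = 529*(-2) = -1058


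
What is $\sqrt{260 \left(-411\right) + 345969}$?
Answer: $\sqrt{239109} \approx 488.99$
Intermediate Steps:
$\sqrt{260 \left(-411\right) + 345969} = \sqrt{-106860 + 345969} = \sqrt{239109}$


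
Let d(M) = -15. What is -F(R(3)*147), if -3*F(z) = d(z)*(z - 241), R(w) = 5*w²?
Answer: -31870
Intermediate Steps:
F(z) = -1205 + 5*z (F(z) = -(-5)*(z - 241) = -(-5)*(-241 + z) = -(3615 - 15*z)/3 = -1205 + 5*z)
-F(R(3)*147) = -(-1205 + 5*((5*3²)*147)) = -(-1205 + 5*((5*9)*147)) = -(-1205 + 5*(45*147)) = -(-1205 + 5*6615) = -(-1205 + 33075) = -1*31870 = -31870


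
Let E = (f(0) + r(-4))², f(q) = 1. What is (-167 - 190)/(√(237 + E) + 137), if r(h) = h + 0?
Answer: -48909/18523 + 357*√246/18523 ≈ -2.3382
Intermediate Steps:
r(h) = h
E = 9 (E = (1 - 4)² = (-3)² = 9)
(-167 - 190)/(√(237 + E) + 137) = (-167 - 190)/(√(237 + 9) + 137) = -357/(√246 + 137) = -357/(137 + √246)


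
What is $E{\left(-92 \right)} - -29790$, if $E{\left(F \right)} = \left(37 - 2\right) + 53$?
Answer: $29878$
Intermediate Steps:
$E{\left(F \right)} = 88$ ($E{\left(F \right)} = 35 + 53 = 88$)
$E{\left(-92 \right)} - -29790 = 88 - -29790 = 88 + 29790 = 29878$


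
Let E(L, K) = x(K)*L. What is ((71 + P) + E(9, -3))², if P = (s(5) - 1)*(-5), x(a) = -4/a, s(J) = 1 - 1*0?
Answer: 6889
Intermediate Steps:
s(J) = 1 (s(J) = 1 + 0 = 1)
E(L, K) = -4*L/K (E(L, K) = (-4/K)*L = -4*L/K)
P = 0 (P = (1 - 1)*(-5) = 0*(-5) = 0)
((71 + P) + E(9, -3))² = ((71 + 0) - 4*9/(-3))² = (71 - 4*9*(-⅓))² = (71 + 12)² = 83² = 6889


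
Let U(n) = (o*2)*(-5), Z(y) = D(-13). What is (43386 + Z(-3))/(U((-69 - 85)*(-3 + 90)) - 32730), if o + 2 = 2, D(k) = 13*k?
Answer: -43217/32730 ≈ -1.3204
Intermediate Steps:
Z(y) = -169 (Z(y) = 13*(-13) = -169)
o = 0 (o = -2 + 2 = 0)
U(n) = 0 (U(n) = (0*2)*(-5) = 0*(-5) = 0)
(43386 + Z(-3))/(U((-69 - 85)*(-3 + 90)) - 32730) = (43386 - 169)/(0 - 32730) = 43217/(-32730) = 43217*(-1/32730) = -43217/32730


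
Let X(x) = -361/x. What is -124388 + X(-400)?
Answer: -49754839/400 ≈ -1.2439e+5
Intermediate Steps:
-124388 + X(-400) = -124388 - 361/(-400) = -124388 - 361*(-1/400) = -124388 + 361/400 = -49754839/400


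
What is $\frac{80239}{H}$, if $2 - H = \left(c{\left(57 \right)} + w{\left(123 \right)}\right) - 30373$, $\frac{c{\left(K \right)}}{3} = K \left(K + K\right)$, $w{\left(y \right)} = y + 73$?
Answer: $\frac{80239}{10685} \approx 7.5095$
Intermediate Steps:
$w{\left(y \right)} = 73 + y$
$c{\left(K \right)} = 6 K^{2}$ ($c{\left(K \right)} = 3 K \left(K + K\right) = 3 K 2 K = 3 \cdot 2 K^{2} = 6 K^{2}$)
$H = 10685$ ($H = 2 - \left(\left(6 \cdot 57^{2} + \left(73 + 123\right)\right) - 30373\right) = 2 - \left(\left(6 \cdot 3249 + 196\right) - 30373\right) = 2 - \left(\left(19494 + 196\right) - 30373\right) = 2 - \left(19690 - 30373\right) = 2 - -10683 = 2 + 10683 = 10685$)
$\frac{80239}{H} = \frac{80239}{10685}$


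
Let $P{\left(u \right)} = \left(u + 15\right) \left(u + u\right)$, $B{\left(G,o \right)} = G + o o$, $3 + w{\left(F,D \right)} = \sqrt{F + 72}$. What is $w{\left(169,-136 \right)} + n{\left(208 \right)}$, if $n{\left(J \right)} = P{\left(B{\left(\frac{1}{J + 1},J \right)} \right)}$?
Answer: $\frac{163578624117405}{43681} + \sqrt{241} \approx 3.7448 \cdot 10^{9}$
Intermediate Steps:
$w{\left(F,D \right)} = -3 + \sqrt{72 + F}$ ($w{\left(F,D \right)} = -3 + \sqrt{F + 72} = -3 + \sqrt{72 + F}$)
$B{\left(G,o \right)} = G + o^{2}$
$P{\left(u \right)} = 2 u \left(15 + u\right)$ ($P{\left(u \right)} = \left(15 + u\right) 2 u = 2 u \left(15 + u\right)$)
$n{\left(J \right)} = 2 \left(J^{2} + \frac{1}{1 + J}\right) \left(15 + J^{2} + \frac{1}{1 + J}\right)$ ($n{\left(J \right)} = 2 \left(\frac{1}{J + 1} + J^{2}\right) \left(15 + \left(\frac{1}{J + 1} + J^{2}\right)\right) = 2 \left(\frac{1}{1 + J} + J^{2}\right) \left(15 + \left(\frac{1}{1 + J} + J^{2}\right)\right) = 2 \left(J^{2} + \frac{1}{1 + J}\right) \left(15 + \left(J^{2} + \frac{1}{1 + J}\right)\right) = 2 \left(J^{2} + \frac{1}{1 + J}\right) \left(15 + J^{2} + \frac{1}{1 + J}\right)$)
$w{\left(169,-136 \right)} + n{\left(208 \right)} = \left(-3 + \sqrt{72 + 169}\right) + \frac{2 \left(1 + 208^{2} \left(1 + 208\right)\right) \left(16 + 15 \cdot 208 + 208^{2} \left(1 + 208\right)\right)}{\left(1 + 208\right)^{2}} = \left(-3 + \sqrt{241}\right) + \frac{2 \left(1 + 43264 \cdot 209\right) \left(16 + 3120 + 43264 \cdot 209\right)}{43681} = \left(-3 + \sqrt{241}\right) + 2 \cdot \frac{1}{43681} \left(1 + 9042176\right) \left(16 + 3120 + 9042176\right) = \left(-3 + \sqrt{241}\right) + 2 \cdot \frac{1}{43681} \cdot 9042177 \cdot 9045312 = \left(-3 + \sqrt{241}\right) + \frac{163578624248448}{43681} = \frac{163578624117405}{43681} + \sqrt{241}$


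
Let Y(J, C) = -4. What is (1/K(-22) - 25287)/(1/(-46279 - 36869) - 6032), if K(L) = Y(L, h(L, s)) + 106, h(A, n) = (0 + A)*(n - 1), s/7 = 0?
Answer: 35743565234/8526328529 ≈ 4.1921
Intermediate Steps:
s = 0 (s = 7*0 = 0)
h(A, n) = A*(-1 + n)
K(L) = 102 (K(L) = -4 + 106 = 102)
(1/K(-22) - 25287)/(1/(-46279 - 36869) - 6032) = (1/102 - 25287)/(1/(-46279 - 36869) - 6032) = (1/102 - 25287)/(1/(-83148) - 6032) = -2579273/(102*(-1/83148 - 6032)) = -2579273/(102*(-501548737/83148)) = -2579273/102*(-83148/501548737) = 35743565234/8526328529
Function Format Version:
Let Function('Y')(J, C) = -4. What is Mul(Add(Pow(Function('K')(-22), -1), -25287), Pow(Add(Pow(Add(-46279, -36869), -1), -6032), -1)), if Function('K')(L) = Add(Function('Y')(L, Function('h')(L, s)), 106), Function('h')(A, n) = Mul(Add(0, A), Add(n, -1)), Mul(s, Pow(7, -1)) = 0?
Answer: Rational(35743565234, 8526328529) ≈ 4.1921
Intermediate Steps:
s = 0 (s = Mul(7, 0) = 0)
Function('h')(A, n) = Mul(A, Add(-1, n))
Function('K')(L) = 102 (Function('K')(L) = Add(-4, 106) = 102)
Mul(Add(Pow(Function('K')(-22), -1), -25287), Pow(Add(Pow(Add(-46279, -36869), -1), -6032), -1)) = Mul(Add(Pow(102, -1), -25287), Pow(Add(Pow(Add(-46279, -36869), -1), -6032), -1)) = Mul(Add(Rational(1, 102), -25287), Pow(Add(Pow(-83148, -1), -6032), -1)) = Mul(Rational(-2579273, 102), Pow(Add(Rational(-1, 83148), -6032), -1)) = Mul(Rational(-2579273, 102), Pow(Rational(-501548737, 83148), -1)) = Mul(Rational(-2579273, 102), Rational(-83148, 501548737)) = Rational(35743565234, 8526328529)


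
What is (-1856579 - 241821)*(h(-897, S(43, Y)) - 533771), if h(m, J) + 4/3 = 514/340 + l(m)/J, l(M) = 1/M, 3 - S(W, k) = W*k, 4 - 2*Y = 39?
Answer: 8602559421144957680/7680413 ≈ 1.1201e+12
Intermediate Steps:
Y = -35/2 (Y = 2 - ½*39 = 2 - 39/2 = -35/2 ≈ -17.500)
S(W, k) = 3 - W*k
h(m, J) = 91/510 + 1/(J*m) (h(m, J) = -4/3 + (514/340 + 1/(m*J)) = -4/3 + (514*(1/340) + 1/(J*m)) = -4/3 + (257/170 + 1/(J*m)) = 91/510 + 1/(J*m))
(-1856579 - 241821)*(h(-897, S(43, Y)) - 533771) = (-1856579 - 241821)*((91/510 + 1/(3 - 1*43*(-35/2)*(-897))) - 533771) = -2098400*((91/510 - 1/897/(3 + 1505/2)) - 533771) = -2098400*((91/510 - 1/897/(1511/2)) - 533771) = -2098400*((91/510 + (2/1511)*(-1/897)) - 533771) = -2098400*((91/510 - 2/1355367) - 533771) = -2098400*(13704153/76804130 - 533771) = -2098400*(-40995803570077/76804130) = 8602559421144957680/7680413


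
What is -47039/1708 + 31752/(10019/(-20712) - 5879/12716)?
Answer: -3573779409754025/106394502004 ≈ -33590.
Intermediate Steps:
-47039/1708 + 31752/(10019/(-20712) - 5879/12716) = -47039*1/1708 + 31752/(10019*(-1/20712) - 5879*1/12716) = -47039/1708 + 31752/(-10019/20712 - 5879/12716) = -47039/1708 + 31752/(-62291863/65843448) = -47039/1708 + 31752*(-65843448/62291863) = -47039/1708 - 2090661160896/62291863 = -3573779409754025/106394502004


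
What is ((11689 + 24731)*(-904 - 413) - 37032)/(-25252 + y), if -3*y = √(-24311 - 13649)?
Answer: 1363669703262/717376187 - 36001629*I*√9490/717376187 ≈ 1900.9 - 4.8889*I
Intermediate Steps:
y = -2*I*√9490/3 (y = -√(-24311 - 13649)/3 = -2*I*√9490/3 ≈ -64.944*I)
((11689 + 24731)*(-904 - 413) - 37032)/(-25252 + y) = ((11689 + 24731)*(-904 - 413) - 37032)/(-25252 - 2*I*√9490/3) = (36420*(-1317) - 37032)/(-25252 - 2*I*√9490/3) = (-47965140 - 37032)/(-25252 - 2*I*√9490/3) = -48002172/(-25252 - 2*I*√9490/3)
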